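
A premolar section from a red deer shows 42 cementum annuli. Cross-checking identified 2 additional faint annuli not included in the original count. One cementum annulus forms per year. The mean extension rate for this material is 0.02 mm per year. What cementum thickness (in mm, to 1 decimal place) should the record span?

0.9 mm

Adjusted count: 42 + 2 = 44 cementum annuli.
Length ≈ 0.02 × 44 = 0.9 mm.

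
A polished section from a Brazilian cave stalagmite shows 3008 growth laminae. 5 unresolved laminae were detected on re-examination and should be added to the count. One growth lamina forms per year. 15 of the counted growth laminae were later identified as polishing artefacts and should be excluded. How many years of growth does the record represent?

After corrections the count is 3008 − 15 + 5 = 2998 growth laminae.
One growth lamina per year makes the duration 2998 years.

2998 yr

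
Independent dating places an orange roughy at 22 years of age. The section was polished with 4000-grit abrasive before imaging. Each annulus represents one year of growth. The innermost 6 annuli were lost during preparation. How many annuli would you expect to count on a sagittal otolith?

At one annulus per year, 22 years correspond to 22 annuli.
Subtracting the 6 annuli not captured gives 22 − 6 = 16 annuli in the record.

16 annuli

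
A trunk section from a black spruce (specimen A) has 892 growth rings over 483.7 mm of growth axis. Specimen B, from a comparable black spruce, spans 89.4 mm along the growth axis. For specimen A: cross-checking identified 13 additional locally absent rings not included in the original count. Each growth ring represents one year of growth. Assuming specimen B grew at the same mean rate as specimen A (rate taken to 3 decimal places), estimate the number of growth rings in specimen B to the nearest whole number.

Specimen A: correcting the raw count gives 892 + 13 = 905 true growth rings.
A: Extension rate ≈ 483.7 / 905 = 0.534 mm per year.
For B, 89.4 / 0.534 = 167.42 years ≈ 167 growth rings.

167 growth rings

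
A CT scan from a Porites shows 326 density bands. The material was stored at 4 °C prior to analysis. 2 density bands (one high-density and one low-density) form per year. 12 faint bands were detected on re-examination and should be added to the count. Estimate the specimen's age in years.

After corrections the count is 326 + 12 = 338 density bands.
338 density bands at 2 per year is 338 / 2 = 169 years.

169 years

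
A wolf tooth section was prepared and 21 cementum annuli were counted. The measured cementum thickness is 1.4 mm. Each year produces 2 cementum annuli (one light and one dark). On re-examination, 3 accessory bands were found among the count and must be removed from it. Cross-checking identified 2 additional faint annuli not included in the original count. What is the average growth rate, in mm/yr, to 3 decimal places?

After corrections the count is 21 − 3 + 2 = 20 cementum annuli.
Dividing by 2 cementum annuli per year: 20 / 2 = 10 years.
Extension rate ≈ 1.4 / 10 = 0.140 mm/yr.

0.140 mm/yr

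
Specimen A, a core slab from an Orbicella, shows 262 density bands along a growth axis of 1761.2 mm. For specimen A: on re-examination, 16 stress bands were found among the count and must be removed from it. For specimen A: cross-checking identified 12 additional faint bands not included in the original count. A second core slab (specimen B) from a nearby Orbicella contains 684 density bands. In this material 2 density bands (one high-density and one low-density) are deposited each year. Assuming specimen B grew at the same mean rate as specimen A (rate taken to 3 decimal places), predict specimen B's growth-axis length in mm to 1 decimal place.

4669.3 mm

Specimen A: true density band count = 262 − 16 + 12 = 258.
Specimen A: dividing by 2 density bands per year: 258 / 2 = 129 years.
A: 1761.2 mm over 129 years gives 1761.2 / 129 ≈ 13.653 mm per year.
Specimen B: 684 density bands at 2 per year is 684 / 2 = 342 years. B's length ≈ 13.653 × 342 = 4669.3 mm.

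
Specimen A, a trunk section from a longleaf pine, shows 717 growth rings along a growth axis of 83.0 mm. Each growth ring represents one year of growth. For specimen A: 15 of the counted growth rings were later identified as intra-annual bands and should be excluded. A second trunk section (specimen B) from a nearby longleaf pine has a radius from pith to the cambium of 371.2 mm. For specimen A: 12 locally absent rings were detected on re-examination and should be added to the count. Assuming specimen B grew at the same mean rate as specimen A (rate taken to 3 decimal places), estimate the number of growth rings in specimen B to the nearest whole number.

3200 growth rings

Specimen A: adjusted count: 717 − 15 + 12 = 714 growth rings.
A: 83.0 mm over 714 years gives 83.0 / 714 ≈ 0.116 mm/year.
B spans 371.2 / 0.116 = 3200.00 years ≈ 3200 growth rings.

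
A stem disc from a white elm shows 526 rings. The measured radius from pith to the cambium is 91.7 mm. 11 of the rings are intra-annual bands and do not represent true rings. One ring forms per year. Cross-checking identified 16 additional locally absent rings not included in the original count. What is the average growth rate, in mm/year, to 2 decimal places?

0.17 mm/year

True ring count = 526 − 11 + 16 = 531.
Mean rate = 91.7 mm / 531 years ≈ 0.17 mm/year.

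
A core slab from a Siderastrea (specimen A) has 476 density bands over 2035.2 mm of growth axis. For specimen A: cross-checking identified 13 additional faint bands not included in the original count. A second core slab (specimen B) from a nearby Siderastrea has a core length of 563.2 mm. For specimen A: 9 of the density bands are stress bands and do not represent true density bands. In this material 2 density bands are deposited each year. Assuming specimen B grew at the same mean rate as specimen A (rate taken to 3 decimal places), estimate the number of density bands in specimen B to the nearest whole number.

Specimen A: after corrections the count is 476 − 9 + 13 = 480 density bands.
Specimen A: 480 density bands at 2 per year is 480 / 2 = 240 years.
A: 2035.2 mm over 240 years gives 2035.2 / 240 ≈ 8.480 mm/yr.
B spans 563.2 / 8.480 = 66.42 years; at 2 density bands per year that is 66.42 × 2 ≈ 133 density bands.

133 density bands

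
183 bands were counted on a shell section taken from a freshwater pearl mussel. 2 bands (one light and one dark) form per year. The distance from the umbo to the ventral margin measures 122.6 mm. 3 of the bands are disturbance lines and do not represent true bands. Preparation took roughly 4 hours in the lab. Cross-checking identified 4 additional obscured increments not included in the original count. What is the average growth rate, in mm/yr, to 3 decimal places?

1.333 mm/yr

Correcting the raw count gives 183 − 3 + 4 = 184 true bands.
184 bands at 2 per year is 184 / 2 = 92 years.
Extension rate ≈ 122.6 / 92 = 1.333 mm/yr.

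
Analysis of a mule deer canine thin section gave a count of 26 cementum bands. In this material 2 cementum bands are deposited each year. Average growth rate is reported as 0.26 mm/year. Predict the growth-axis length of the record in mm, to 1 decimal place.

3.4 mm

With 2 cementum bands per year, 26 / 2 = 13 years.
Length ≈ 0.26 × 13 = 3.4 mm.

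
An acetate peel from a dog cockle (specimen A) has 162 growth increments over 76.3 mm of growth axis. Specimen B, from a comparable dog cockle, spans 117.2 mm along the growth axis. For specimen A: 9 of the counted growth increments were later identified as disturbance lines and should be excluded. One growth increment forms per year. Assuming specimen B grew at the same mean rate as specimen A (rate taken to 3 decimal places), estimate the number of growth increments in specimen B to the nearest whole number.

Specimen A: after corrections the count is 162 − 9 = 153 growth increments.
A: 76.3 mm over 153 years gives 76.3 / 153 ≈ 0.499 mm/yr.
Specimen B: 117.2 mm / 0.499 mm per year = 234.87 years ≈ 235 growth increments.

235 growth increments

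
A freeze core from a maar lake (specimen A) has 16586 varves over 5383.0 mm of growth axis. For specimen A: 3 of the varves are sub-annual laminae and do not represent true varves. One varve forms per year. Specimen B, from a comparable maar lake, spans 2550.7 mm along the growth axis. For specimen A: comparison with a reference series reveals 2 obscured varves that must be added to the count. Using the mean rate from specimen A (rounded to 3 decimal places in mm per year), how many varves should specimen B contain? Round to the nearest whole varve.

7848 varves

Specimen A: adjusted count: 16586 − 3 + 2 = 16585 varves.
A: Extension rate ≈ 5383.0 / 16585 = 0.325 mm per year.
For B, 2550.7 / 0.325 = 7848.31 years ≈ 7848 varves.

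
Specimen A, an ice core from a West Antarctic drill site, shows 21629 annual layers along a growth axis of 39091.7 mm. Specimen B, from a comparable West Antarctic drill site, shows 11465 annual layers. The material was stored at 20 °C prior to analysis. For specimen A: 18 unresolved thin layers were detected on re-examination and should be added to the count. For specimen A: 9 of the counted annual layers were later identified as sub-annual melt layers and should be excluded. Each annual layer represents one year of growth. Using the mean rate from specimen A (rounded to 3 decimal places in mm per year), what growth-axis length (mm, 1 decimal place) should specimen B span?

20717.3 mm

Specimen A: after corrections the count is 21629 − 9 + 18 = 21638 annual layers.
A: Extension rate ≈ 39091.7 / 21638 = 1.807 mm/yr.
Length of B = 1.807 × 11465 = 20717.3 mm.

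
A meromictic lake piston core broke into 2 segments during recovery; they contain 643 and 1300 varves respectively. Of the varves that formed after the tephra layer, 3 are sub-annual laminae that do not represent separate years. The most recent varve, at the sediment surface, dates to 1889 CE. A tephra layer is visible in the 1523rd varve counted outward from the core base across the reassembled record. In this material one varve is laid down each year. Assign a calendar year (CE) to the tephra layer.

Total varves = 643 + 1300 = 1943.
1943 − 1523 = 420 varves lie beyond the tephra layer toward the sediment surface.
420 − 3 false = 417 true varves after the tephra layer.
Counting back 417 years from 1889 CE places the tephra layer in 1889 − 417 = 1472 CE.

1472 CE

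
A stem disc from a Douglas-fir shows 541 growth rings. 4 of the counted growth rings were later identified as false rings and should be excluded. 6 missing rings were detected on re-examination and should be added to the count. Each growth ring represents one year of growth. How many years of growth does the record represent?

Correcting the raw count gives 541 − 4 + 6 = 543 true growth rings.
At one growth ring per year, that is 543 years.

543 years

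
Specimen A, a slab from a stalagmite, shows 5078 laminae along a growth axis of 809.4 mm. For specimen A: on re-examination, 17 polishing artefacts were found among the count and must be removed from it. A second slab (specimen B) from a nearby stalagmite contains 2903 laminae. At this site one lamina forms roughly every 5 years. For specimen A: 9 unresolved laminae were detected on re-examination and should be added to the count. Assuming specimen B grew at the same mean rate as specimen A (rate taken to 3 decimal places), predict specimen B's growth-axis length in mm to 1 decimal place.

Specimen A: correcting the raw count gives 5078 − 17 + 9 = 5070 true laminae.
Specimen A: at 5 years per lamina, 5070 × 5 = 25350 years.
A: 809.4 mm over 25350 years gives 809.4 / 25350 ≈ 0.032 mm/year.
Specimen B: at 5 years per lamina, 2903 × 5 = 14515 years. B's length ≈ 0.032 × 14515 = 464.5 mm.

464.5 mm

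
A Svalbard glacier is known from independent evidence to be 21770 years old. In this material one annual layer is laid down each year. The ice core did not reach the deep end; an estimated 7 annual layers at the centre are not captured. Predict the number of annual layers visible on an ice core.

21763 annual layers

One annual layer per year gives 21770 annual layers over 21770 years.
Subtracting the 7 annual layers not captured gives 21770 − 7 = 21763 annual layers in the record.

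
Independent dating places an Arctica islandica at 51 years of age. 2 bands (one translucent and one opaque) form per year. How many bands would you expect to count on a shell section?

102 bands

With 2 bands per year, 51 years would produce 51 × 2 = 102 bands.
So 102 bands should be present.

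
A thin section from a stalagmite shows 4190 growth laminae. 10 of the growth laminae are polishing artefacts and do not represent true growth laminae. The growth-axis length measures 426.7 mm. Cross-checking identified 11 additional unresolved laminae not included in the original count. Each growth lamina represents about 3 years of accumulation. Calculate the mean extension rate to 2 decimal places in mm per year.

0.03 mm per year

Correcting the raw count gives 4190 − 10 + 11 = 4191 true growth laminae.
4191 growth laminae at 3 years each span 4191 × 3 = 12573 years.
426.7 mm over 12573 years gives 426.7 / 12573 ≈ 0.03 mm per year.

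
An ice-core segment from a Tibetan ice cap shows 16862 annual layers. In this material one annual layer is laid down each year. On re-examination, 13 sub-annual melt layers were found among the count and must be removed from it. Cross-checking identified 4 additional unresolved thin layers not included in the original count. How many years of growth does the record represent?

Correcting the raw count gives 16862 − 13 + 4 = 16853 true annual layers.
With a one-to-one annual layer periodicity this is 16853 years.

16853 yr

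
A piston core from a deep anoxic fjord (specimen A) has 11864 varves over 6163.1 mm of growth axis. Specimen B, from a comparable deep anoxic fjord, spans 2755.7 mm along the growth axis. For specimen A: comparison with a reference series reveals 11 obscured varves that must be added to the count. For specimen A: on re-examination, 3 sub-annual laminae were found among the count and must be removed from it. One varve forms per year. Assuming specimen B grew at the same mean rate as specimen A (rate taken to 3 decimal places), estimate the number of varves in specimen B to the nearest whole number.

Specimen A: true varve count = 11864 − 3 + 11 = 11872.
A: 6163.1 mm over 11872 years gives 6163.1 / 11872 ≈ 0.519 mm/year.
B spans 2755.7 / 0.519 = 5309.63 years ≈ 5310 varves.

5310 varves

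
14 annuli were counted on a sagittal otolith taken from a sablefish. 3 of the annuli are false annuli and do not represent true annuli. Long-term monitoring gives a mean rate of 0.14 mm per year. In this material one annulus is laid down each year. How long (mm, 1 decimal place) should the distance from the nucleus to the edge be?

After corrections the count is 14 − 3 = 11 annuli.
Predicted length = 0.14 mm/year × 11 years = 1.5 mm.

1.5 mm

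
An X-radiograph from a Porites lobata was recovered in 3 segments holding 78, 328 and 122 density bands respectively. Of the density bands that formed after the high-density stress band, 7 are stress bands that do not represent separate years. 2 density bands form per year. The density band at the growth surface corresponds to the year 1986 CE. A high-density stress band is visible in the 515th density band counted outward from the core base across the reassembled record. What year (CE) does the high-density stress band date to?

Total density bands = 78 + 328 + 122 = 528.
The high-density stress band sits at density band 515 from the core base, so 528 − 515 = 13 density bands formed after it.
13 − 7 false = 6 true density bands after the high-density stress band.
6 density bands at 2 per year is 6 / 2 = 3 years.
The density band at the growth surface is 1986 CE, so the high-density stress band dates to 1986 − 3 = 1983 CE.

1983 CE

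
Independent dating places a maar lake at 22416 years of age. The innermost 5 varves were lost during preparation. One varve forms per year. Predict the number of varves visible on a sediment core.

22411 varves

Expected varves over 22416 years: 22416.
Subtracting the 5 varves not captured gives 22416 − 5 = 22411 varves in the record.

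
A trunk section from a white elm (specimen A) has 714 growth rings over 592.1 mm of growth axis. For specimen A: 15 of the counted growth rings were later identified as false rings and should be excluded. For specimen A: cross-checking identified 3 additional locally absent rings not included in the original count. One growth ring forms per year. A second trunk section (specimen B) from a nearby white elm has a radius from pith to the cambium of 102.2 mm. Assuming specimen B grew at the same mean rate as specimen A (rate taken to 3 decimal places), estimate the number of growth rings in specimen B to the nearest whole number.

121 growth rings

Specimen A: true growth ring count = 714 − 15 + 3 = 702.
A: 592.1 mm over 702 years gives 592.1 / 702 ≈ 0.843 mm/yr.
Specimen B: 102.2 mm / 0.843 mm per year = 121.23 years ≈ 121 growth rings.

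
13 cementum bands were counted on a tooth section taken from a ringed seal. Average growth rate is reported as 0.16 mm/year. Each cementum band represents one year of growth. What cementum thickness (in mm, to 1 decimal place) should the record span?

The record spans 13 years at 0.16 mm per year.
Predicted length = 0.16 mm/year × 13 years = 2.1 mm.

2.1 mm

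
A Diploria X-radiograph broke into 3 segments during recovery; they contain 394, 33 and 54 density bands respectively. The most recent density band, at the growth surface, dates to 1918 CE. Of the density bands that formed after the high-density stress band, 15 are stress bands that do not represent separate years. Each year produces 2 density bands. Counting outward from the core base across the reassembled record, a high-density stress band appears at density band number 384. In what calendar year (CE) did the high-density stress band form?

1877 CE

Total density bands = 394 + 33 + 54 = 481.
The high-density stress band sits at density band 384 from the core base, so 481 − 384 = 97 density bands formed after it.
Removing the 15 false density bands leaves 97 − 15 = 82 true density bands beyond the high-density stress band.
82 density bands at 2 per year is 82 / 2 = 41 years.
The density band at the growth surface is 1918 CE, so the high-density stress band dates to 1918 − 41 = 1877 CE.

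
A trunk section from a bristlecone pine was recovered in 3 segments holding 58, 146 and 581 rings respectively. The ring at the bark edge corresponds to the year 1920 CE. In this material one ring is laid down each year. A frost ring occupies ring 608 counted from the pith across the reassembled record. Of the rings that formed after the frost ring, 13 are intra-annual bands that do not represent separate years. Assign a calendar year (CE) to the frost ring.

1756 CE

Total rings = 58 + 146 + 581 = 785.
785 − 608 = 177 rings lie beyond the frost ring toward the bark edge.
Removing the 13 false rings leaves 177 − 13 = 164 true rings beyond the frost ring.
The ring at the bark edge is 1920 CE, so the frost ring dates to 1920 − 164 = 1756 CE.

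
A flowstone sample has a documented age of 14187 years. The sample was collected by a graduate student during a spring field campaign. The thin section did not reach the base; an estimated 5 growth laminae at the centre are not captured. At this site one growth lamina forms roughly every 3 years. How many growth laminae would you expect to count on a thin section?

Expected growth laminae: 14187 / 3 = 4729.
Less the 5 uncaptured growth laminae: 4729 − 5 = 4724.

4724 growth laminae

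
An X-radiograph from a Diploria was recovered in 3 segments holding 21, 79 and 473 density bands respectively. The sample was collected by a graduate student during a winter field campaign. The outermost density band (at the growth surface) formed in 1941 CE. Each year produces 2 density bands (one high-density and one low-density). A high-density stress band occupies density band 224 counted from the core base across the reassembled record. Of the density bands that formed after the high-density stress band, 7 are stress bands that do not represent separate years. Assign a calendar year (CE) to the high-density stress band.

Total density bands = 21 + 79 + 473 = 573.
The high-density stress band sits at density band 224 from the core base, so 573 − 224 = 349 density bands formed after it.
349 − 7 false = 342 true density bands after the high-density stress band.
With 2 density bands per year, 342 / 2 = 171 years.
1941 − 171 = 1770 CE.

1770 CE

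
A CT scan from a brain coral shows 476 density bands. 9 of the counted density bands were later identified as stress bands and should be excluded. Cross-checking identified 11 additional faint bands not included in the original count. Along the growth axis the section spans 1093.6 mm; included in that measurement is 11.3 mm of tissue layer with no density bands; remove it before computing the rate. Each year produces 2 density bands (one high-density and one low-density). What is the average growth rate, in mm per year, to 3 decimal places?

Correcting the raw count gives 476 − 9 + 11 = 478 true density bands.
478 density bands at 2 per year is 478 / 2 = 239 years.
The growth record spans 1093.6 − 11.3 = 1082.3 mm.
Mean rate = 1082.3 mm / 239 years ≈ 4.528 mm per year.

4.528 mm per year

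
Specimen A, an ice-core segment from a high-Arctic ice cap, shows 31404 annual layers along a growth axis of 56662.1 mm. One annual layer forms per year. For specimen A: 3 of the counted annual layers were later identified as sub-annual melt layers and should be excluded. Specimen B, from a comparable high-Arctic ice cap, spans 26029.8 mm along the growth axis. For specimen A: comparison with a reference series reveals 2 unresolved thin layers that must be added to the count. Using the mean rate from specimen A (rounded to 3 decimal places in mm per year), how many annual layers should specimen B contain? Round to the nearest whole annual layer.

Specimen A: correcting the raw count gives 31404 − 3 + 2 = 31403 true annual layers.
A: 56662.1 mm over 31403 years gives 56662.1 / 31403 ≈ 1.804 mm/year.
For B, 26029.8 / 1.804 = 14428.94 years ≈ 14429 annual layers.

14429 annual layers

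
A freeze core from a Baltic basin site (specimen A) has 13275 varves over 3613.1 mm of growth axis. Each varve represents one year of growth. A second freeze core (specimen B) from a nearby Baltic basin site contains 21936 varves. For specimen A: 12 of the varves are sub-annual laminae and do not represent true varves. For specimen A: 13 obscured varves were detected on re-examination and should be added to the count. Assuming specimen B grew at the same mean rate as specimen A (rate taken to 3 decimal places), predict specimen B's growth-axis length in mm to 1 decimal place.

5966.6 mm

Specimen A: adjusted count: 13275 − 12 + 13 = 13276 varves.
A: Mean rate = 3613.1 mm / 13276 years ≈ 0.272 mm/yr.
Length of B = 0.272 × 21936 = 5966.6 mm.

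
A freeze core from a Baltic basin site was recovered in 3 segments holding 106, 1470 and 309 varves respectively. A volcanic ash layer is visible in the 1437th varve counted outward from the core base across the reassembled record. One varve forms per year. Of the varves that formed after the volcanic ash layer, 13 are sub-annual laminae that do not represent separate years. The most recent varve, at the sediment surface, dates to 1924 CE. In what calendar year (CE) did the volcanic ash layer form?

Total varves = 106 + 1470 + 309 = 1885.
1885 − 1437 = 448 varves lie beyond the volcanic ash layer toward the sediment surface.
Removing the 13 false varves leaves 448 − 13 = 435 true varves beyond the volcanic ash layer.
Counting back 435 years from 1924 CE places the volcanic ash layer in 1924 − 435 = 1489 CE.

1489 CE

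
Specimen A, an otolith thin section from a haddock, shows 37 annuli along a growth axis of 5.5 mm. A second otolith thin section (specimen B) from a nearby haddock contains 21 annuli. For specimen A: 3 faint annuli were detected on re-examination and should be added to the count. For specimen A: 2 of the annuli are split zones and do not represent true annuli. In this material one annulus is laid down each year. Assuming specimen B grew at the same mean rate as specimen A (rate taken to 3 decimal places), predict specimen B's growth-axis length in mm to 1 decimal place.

3.0 mm

Specimen A: correcting the raw count gives 37 − 2 + 3 = 38 true annuli.
A: Extension rate ≈ 5.5 / 38 = 0.145 mm/year.
Length of B = 0.145 × 21 = 3.0 mm.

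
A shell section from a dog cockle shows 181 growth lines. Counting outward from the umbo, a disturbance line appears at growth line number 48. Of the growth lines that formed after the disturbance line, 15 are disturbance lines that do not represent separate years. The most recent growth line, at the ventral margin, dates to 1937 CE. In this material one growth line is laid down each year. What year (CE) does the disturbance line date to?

The disturbance line sits at growth line 48 from the umbo, so 181 − 48 = 133 growth lines formed after it.
133 − 15 false = 118 true growth lines after the disturbance line.
1937 − 118 = 1819 CE.

1819 CE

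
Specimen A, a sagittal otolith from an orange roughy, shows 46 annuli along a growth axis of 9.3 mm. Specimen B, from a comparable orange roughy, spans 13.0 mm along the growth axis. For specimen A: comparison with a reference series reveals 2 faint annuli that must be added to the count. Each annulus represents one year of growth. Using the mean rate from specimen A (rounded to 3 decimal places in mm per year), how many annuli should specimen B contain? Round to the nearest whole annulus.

67 annuli

Specimen A: adjusted count: 46 + 2 = 48 annuli.
A: Mean rate = 9.3 mm / 48 years ≈ 0.194 mm/year.
Specimen B: 13.0 mm / 0.194 mm per year = 67.01 years ≈ 67 annuli.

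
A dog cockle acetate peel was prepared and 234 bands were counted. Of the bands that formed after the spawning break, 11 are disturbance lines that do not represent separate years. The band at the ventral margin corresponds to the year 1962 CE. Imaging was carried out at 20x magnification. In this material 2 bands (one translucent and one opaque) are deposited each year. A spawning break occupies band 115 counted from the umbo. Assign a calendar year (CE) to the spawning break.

234 − 115 = 119 bands lie beyond the spawning break toward the ventral margin.
119 − 11 false = 108 true bands after the spawning break.
With 2 bands per year, 108 / 2 = 54 years.
1962 − 54 = 1908 CE.

1908 CE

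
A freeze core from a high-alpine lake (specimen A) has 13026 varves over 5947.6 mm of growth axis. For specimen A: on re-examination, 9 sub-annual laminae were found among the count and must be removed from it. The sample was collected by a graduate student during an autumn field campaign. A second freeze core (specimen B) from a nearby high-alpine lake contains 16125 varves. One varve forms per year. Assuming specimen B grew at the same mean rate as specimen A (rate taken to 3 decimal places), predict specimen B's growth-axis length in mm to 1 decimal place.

Specimen A: true varve count = 13026 − 9 = 13017.
A: 5947.6 mm over 13017 years gives 5947.6 / 13017 ≈ 0.457 mm per year.
B's length ≈ 0.457 × 16125 = 7369.1 mm.

7369.1 mm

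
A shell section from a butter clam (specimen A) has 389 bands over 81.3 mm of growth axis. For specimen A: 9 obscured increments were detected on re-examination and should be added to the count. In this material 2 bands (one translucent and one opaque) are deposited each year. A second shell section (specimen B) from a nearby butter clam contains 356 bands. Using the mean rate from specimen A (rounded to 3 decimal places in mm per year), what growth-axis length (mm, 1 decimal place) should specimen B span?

Specimen A: after corrections the count is 389 + 9 = 398 bands.
Specimen A: 398 bands at 2 per year is 398 / 2 = 199 years.
A: 81.3 mm over 199 years gives 81.3 / 199 ≈ 0.409 mm/year.
Specimen B: dividing by 2 bands per year: 356 / 2 = 178 years. Length of B = 0.409 × 178 = 72.8 mm.

72.8 mm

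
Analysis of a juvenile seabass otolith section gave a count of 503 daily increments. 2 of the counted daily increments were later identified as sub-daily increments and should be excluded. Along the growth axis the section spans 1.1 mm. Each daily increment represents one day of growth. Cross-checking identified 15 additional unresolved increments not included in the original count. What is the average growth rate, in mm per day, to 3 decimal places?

0.002 mm per day

Adjusted count: 503 − 2 + 15 = 516 daily increments.
Extension rate ≈ 1.1 / 516 = 0.002 mm per day.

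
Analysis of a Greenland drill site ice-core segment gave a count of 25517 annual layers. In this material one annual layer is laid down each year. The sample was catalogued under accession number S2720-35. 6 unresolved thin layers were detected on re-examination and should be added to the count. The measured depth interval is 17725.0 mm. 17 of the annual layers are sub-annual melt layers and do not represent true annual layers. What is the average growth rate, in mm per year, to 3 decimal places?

0.695 mm per year

After corrections the count is 25517 − 17 + 6 = 25506 annual layers.
Mean rate = 17725.0 mm / 25506 years ≈ 0.695 mm per year.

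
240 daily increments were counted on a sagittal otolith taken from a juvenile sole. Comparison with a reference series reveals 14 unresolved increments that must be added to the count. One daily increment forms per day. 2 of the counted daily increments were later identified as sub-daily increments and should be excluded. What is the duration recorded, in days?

252 d

After corrections the count is 240 − 2 + 14 = 252 daily increments.
At one daily increment per day, that is 252 days.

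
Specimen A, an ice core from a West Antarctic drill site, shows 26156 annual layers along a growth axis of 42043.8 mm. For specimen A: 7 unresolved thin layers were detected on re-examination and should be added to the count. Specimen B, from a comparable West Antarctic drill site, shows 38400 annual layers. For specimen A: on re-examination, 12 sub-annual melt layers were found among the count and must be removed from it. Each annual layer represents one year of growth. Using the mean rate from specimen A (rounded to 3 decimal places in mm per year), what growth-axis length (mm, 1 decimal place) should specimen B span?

61747.2 mm

Specimen A: correcting the raw count gives 26156 − 12 + 7 = 26151 true annual layers.
A: 42043.8 mm over 26151 years gives 42043.8 / 26151 ≈ 1.608 mm/yr.
B's length ≈ 1.608 × 38400 = 61747.2 mm.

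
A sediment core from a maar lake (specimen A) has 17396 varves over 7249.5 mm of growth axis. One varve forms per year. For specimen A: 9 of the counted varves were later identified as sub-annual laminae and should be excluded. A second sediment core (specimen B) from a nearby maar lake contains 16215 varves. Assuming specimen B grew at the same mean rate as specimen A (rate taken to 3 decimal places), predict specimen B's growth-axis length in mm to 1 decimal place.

6761.7 mm

Specimen A: after corrections the count is 17396 − 9 = 17387 varves.
A: 7249.5 mm over 17387 years gives 7249.5 / 17387 ≈ 0.417 mm/yr.
B's length ≈ 0.417 × 16215 = 6761.7 mm.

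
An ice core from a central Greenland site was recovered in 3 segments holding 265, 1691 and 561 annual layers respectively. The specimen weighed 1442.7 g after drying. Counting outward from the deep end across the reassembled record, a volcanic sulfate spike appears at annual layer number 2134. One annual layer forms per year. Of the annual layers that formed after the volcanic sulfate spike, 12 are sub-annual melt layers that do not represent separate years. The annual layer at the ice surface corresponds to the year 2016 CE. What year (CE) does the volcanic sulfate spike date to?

1645 CE

Total annual layers = 265 + 1691 + 561 = 2517.
2517 − 2134 = 383 annual layers lie beyond the volcanic sulfate spike toward the ice surface.
Excluding 12 false annual layers: 383 − 12 = 371.
The annual layer at the ice surface is 2016 CE, so the volcanic sulfate spike dates to 2016 − 371 = 1645 CE.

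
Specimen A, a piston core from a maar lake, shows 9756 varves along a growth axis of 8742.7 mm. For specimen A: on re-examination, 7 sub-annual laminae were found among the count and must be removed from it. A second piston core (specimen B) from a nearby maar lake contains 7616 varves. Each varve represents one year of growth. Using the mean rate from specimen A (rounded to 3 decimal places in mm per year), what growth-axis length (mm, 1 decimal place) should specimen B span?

Specimen A: correcting the raw count gives 9756 − 7 = 9749 true varves.
A: Mean rate = 8742.7 mm / 9749 years ≈ 0.897 mm/year.
Length of B = 0.897 × 7616 = 6831.6 mm.

6831.6 mm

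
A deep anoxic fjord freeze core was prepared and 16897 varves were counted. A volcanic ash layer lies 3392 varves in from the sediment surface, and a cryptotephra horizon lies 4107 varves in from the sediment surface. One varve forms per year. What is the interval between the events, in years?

The two markers are separated by 4107 − 3392 = 715 varves.
At one varve per year, 715 years elapsed between them.

715 years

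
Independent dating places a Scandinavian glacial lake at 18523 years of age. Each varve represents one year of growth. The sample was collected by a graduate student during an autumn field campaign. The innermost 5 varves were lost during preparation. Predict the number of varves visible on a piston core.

18518 varves

Expected varves over 18523 years: 18523.
Subtracting the 5 varves not captured gives 18523 − 5 = 18518 varves in the record.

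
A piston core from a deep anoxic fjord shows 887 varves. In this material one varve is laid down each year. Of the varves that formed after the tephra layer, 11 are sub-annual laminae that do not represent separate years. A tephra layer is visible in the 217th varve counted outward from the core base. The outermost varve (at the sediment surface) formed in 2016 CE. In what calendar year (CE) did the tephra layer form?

1357 CE

The tephra layer sits at varve 217 from the core base, so 887 − 217 = 670 varves formed after it.
Removing the 11 false varves leaves 670 − 11 = 659 true varves beyond the tephra layer.
Counting back 659 years from 2016 CE places the tephra layer in 2016 − 659 = 1357 CE.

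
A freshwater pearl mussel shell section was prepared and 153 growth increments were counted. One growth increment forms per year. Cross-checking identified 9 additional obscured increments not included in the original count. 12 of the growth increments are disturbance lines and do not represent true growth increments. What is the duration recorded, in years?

Adjusted count: 153 − 12 + 9 = 150 growth increments.
At one growth increment per year, that is 150 years.

150 yr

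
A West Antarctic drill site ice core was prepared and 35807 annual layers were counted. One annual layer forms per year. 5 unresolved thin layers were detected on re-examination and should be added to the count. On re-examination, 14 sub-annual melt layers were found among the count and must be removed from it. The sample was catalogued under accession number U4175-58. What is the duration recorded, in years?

Adjusted count: 35807 − 14 + 5 = 35798 annual layers.
One annual layer per year makes the duration 35798 years.

35798 years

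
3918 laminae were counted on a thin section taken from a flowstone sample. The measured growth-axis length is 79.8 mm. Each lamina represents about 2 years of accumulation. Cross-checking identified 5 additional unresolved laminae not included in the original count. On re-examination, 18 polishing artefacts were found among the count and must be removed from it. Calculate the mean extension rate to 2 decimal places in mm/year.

0.01 mm/year

Correcting the raw count gives 3918 − 18 + 5 = 3905 true laminae.
At 2 years per lamina, 3905 × 2 = 7810 years.
Mean rate = 79.8 mm / 7810 years ≈ 0.01 mm/year.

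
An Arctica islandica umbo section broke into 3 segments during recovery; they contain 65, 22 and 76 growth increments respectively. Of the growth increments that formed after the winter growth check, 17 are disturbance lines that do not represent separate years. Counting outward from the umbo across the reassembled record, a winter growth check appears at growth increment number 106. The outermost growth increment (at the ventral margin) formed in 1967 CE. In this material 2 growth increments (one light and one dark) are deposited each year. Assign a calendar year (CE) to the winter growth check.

1947 CE

Total growth increments = 65 + 22 + 76 = 163.
The winter growth check sits at growth increment 106 from the umbo, so 163 − 106 = 57 growth increments formed after it.
57 − 17 false = 40 true growth increments after the winter growth check.
40 growth increments at 2 per year is 40 / 2 = 20 years.
The growth increment at the ventral margin is 1967 CE, so the winter growth check dates to 1967 − 20 = 1947 CE.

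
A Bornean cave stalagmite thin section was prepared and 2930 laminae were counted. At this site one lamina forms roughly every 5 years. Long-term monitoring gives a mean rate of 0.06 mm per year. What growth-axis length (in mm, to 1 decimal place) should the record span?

Multiplying by 5 years per lamina: 2930 × 5 = 14650 years.
Predicted length = 0.06 mm/year × 14650 years = 879.0 mm.

879.0 mm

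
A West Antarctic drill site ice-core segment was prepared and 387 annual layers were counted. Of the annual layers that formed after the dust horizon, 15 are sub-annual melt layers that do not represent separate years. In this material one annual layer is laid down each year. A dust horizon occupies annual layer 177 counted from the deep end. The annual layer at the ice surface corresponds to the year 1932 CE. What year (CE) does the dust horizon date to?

1737 CE

The dust horizon sits at annual layer 177 from the deep end, so 387 − 177 = 210 annual layers formed after it.
210 − 15 false = 195 true annual layers after the dust horizon.
Counting back 195 years from 1932 CE places the dust horizon in 1932 − 195 = 1737 CE.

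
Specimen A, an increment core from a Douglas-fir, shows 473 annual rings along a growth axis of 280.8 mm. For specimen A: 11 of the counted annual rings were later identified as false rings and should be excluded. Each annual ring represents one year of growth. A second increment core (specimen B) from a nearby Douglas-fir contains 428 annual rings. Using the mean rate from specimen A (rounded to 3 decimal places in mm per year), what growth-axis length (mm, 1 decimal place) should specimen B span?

Specimen A: true annual ring count = 473 − 11 = 462.
A: 280.8 mm over 462 years gives 280.8 / 462 ≈ 0.608 mm/year.
For B, 0.608 mm/year × 428 years = 260.2 mm.

260.2 mm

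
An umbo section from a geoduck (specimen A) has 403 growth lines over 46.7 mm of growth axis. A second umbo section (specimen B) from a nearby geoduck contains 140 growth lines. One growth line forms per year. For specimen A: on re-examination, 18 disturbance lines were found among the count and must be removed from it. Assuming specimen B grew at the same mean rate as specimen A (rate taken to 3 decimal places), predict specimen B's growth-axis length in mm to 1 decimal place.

16.9 mm

Specimen A: correcting the raw count gives 403 − 18 = 385 true growth lines.
A: Extension rate ≈ 46.7 / 385 = 0.121 mm/year.
Length of B = 0.121 × 140 = 16.9 mm.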